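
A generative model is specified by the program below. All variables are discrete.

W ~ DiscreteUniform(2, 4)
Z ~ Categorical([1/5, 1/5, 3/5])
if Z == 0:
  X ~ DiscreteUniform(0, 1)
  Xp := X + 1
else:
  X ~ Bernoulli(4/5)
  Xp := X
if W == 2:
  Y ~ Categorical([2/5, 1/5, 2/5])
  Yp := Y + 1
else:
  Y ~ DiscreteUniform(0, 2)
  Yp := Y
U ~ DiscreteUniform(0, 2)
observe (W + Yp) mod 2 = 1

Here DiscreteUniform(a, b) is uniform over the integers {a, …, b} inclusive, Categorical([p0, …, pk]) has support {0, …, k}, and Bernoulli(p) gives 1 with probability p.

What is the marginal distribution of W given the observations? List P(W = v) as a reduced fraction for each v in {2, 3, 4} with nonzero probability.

P(W=2) = 4/9, P(W=3) = 10/27, P(W=4) = 5/27

Enumerate traces; 90 have nonzero weight after conditioning:
  (W=2, Z=0, X=0, Y=0, U=0) weight 1/225
  (W=2, Z=0, X=0, Y=0, U=1) weight 1/225
  (W=2, Z=0, X=0, Y=0, U=2) weight 1/225
  (W=2, Z=0, X=0, Y=2, U=0) weight 1/225
  (W=2, Z=0, X=0, Y=2, U=1) weight 1/225
  (W=2, Z=0, X=0, Y=2, U=2) weight 1/225
  (W=2, Z=0, X=1, Y=0, U=0) weight 1/225
  (W=2, Z=0, X=1, Y=0, U=1) weight 1/225
  (W=3, Z=0, X=0, Y=0, U=0) weight 1/270
  (W=4, Z=0, X=0, Y=1, U=0) weight 1/270
  … 80 more
Group by W:
  weight(W=2) = 4/15
  weight(W=3) = 2/9
  weight(W=4) = 1/9
Total weight = 4/15 + 2/9 + 1/9 = 3/5
P(W=2 | obs) = 4/15 / 3/5 = 4/9
P(W=3 | obs) = 2/9 / 3/5 = 10/27
P(W=4 | obs) = 1/9 / 3/5 = 5/27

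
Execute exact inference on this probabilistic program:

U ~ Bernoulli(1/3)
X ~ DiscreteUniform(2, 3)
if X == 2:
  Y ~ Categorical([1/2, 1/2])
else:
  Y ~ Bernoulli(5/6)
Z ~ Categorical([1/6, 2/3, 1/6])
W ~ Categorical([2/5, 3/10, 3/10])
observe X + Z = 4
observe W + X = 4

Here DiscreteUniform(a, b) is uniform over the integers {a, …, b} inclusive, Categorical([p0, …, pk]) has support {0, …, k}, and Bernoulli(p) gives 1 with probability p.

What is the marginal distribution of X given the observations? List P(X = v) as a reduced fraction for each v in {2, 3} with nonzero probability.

P(X=2) = 1/5, P(X=3) = 4/5

Enumerate traces; 8 have nonzero weight after conditioning:
  (U=0, X=2, Y=0, Z=2, W=2) weight 1/120
  (U=0, X=2, Y=1, Z=2, W=2) weight 1/120
  (U=0, X=3, Y=0, Z=1, W=1) weight 1/90
  (U=0, X=3, Y=1, Z=1, W=1) weight 1/18
  (U=1, X=2, Y=0, Z=2, W=2) weight 1/240
  (U=1, X=2, Y=1, Z=2, W=2) weight 1/240
  (U=1, X=3, Y=0, Z=1, W=1) weight 1/180
  (U=1, X=3, Y=1, Z=1, W=1) weight 1/36
Group by X:
  weight(X=2) = 1/40
  weight(X=3) = 1/10
Total weight = 1/40 + 1/10 = 1/8
P(X=2 | obs) = 1/40 / 1/8 = 1/5
P(X=3 | obs) = 1/10 / 1/8 = 4/5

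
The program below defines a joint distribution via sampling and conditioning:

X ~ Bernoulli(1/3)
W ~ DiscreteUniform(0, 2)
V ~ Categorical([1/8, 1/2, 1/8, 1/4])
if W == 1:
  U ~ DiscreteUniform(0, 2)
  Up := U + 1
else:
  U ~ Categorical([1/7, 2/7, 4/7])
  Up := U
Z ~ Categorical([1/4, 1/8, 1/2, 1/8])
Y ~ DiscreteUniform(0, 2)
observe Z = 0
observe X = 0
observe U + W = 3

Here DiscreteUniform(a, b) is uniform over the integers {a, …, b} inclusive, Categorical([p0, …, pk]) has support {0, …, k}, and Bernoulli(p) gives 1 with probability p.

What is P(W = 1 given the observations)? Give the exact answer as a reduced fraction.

Enumerate traces; 24 have nonzero weight after conditioning:
  (X=0, W=1, V=0, U=2, Z=0, Y=0) weight 1/1296
  (X=0, W=1, V=0, U=2, Z=0, Y=1) weight 1/1296
  (X=0, W=1, V=0, U=2, Z=0, Y=2) weight 1/1296
  (X=0, W=1, V=1, U=2, Z=0, Y=0) weight 1/324
  (X=0, W=1, V=1, U=2, Z=0, Y=1) weight 1/324
  (X=0, W=1, V=1, U=2, Z=0, Y=2) weight 1/324
  (X=0, W=1, V=2, U=2, Z=0, Y=0) weight 1/1296
  (X=0, W=1, V=2, U=2, Z=0, Y=1) weight 1/1296
  (X=0, W=2, V=0, U=1, Z=0, Y=0) weight 1/1512
  … 15 more
Group by W:
  weight(W=1) = 1/54
  weight(W=2) = 1/63
Total weight = 1/54 + 1/63 = 13/378
P(W=1 | obs) = 1/54 / 13/378 = 7/13
P(W=2 | obs) = 1/63 / 13/378 = 6/13

P(W = 1 | obs) = 7/13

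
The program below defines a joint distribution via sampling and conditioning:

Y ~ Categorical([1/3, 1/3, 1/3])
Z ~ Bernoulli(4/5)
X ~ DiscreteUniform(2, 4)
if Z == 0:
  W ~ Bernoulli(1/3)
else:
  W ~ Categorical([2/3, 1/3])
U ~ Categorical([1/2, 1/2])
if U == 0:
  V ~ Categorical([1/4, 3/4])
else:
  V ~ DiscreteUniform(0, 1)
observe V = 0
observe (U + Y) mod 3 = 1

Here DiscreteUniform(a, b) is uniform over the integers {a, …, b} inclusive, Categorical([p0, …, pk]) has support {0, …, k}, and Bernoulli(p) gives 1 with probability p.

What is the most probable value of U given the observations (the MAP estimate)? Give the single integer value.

Enumerate traces; 24 have nonzero weight after conditioning:
  (Y=0, Z=0, X=2, W=0, U=1, V=0) weight 1/270
  (Y=0, Z=0, X=2, W=1, U=1, V=0) weight 1/540
  (Y=0, Z=0, X=3, W=0, U=1, V=0) weight 1/270
  (Y=0, Z=0, X=3, W=1, U=1, V=0) weight 1/540
  (Y=0, Z=0, X=4, W=0, U=1, V=0) weight 1/270
  (Y=0, Z=0, X=4, W=1, U=1, V=0) weight 1/540
  (Y=0, Z=1, X=2, W=0, U=1, V=0) weight 2/135
  (Y=0, Z=1, X=2, W=1, U=1, V=0) weight 1/135
  (Y=1, Z=0, X=2, W=0, U=0, V=0) weight 1/540
  … 15 more
Group by U:
  weight(U=0) = 1/24
  weight(U=1) = 1/12
Total weight = 1/24 + 1/12 = 1/8
P(U=0 | obs) = 1/24 / 1/8 = 1/3
P(U=1 | obs) = 1/12 / 1/8 = 2/3
argmax = 1

argmax_v P(U = v | obs) = 1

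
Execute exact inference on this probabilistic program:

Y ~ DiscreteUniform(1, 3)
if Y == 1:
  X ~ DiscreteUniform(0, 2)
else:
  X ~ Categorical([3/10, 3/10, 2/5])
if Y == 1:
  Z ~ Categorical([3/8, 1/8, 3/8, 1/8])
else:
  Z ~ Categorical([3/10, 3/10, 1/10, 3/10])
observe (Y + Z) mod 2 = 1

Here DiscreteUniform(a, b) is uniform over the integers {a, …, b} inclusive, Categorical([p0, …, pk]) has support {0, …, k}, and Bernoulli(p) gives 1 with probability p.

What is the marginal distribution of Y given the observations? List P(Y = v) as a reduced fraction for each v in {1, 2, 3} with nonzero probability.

Enumerate traces; 18 have nonzero weight after conditioning:
  (Y=1, X=0, Z=0) weight 1/24
  (Y=1, X=0, Z=2) weight 1/24
  (Y=1, X=1, Z=0) weight 1/24
  (Y=1, X=1, Z=2) weight 1/24
  (Y=1, X=2, Z=0) weight 1/24
  (Y=1, X=2, Z=2) weight 1/24
  (Y=2, X=0, Z=1) weight 3/100
  (Y=2, X=0, Z=3) weight 3/100
  (Y=3, X=0, Z=0) weight 3/100
  … 9 more
Group by Y:
  weight(Y=1) = 1/4
  weight(Y=2) = 1/5
  weight(Y=3) = 2/15
Total weight = 1/4 + 1/5 + 2/15 = 7/12
P(Y=1 | obs) = 1/4 / 7/12 = 3/7
P(Y=2 | obs) = 1/5 / 7/12 = 12/35
P(Y=3 | obs) = 2/15 / 7/12 = 8/35

P(Y=1) = 3/7, P(Y=2) = 12/35, P(Y=3) = 8/35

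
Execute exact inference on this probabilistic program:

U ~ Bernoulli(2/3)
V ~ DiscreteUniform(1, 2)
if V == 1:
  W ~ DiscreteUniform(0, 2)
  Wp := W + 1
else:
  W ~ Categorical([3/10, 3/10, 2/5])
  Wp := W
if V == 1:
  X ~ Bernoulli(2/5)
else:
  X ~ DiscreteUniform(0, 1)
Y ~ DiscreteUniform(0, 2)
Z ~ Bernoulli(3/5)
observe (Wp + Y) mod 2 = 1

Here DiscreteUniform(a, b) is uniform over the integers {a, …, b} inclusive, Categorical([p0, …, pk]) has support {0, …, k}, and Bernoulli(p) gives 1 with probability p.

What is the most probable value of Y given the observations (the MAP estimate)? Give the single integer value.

Enumerate traces; 72 have nonzero weight after conditioning:
  (U=0, V=1, W=0, X=0, Y=0, Z=0) weight 1/225
  (U=0, V=1, W=0, X=0, Y=0, Z=1) weight 1/150
  (U=0, V=1, W=0, X=0, Y=2, Z=0) weight 1/225
  (U=0, V=1, W=0, X=0, Y=2, Z=1) weight 1/150
  (U=0, V=1, W=0, X=1, Y=0, Z=0) weight 2/675
  (U=0, V=1, W=0, X=1, Y=0, Z=1) weight 1/225
  (U=0, V=1, W=0, X=1, Y=2, Z=0) weight 2/675
  (U=0, V=1, W=0, X=1, Y=2, Z=1) weight 1/225
  (U=0, V=1, W=1, X=0, Y=1, Z=0) weight 1/225
  … 63 more
Group by Y:
  weight(Y=0) = 29/180
  weight(Y=1) = 31/180
  weight(Y=2) = 29/180
Total weight = 29/180 + 31/180 + 29/180 = 89/180
P(Y=0 | obs) = 29/180 / 89/180 = 29/89
P(Y=1 | obs) = 31/180 / 89/180 = 31/89
P(Y=2 | obs) = 29/180 / 89/180 = 29/89
argmax = 1

argmax_v P(Y = v | obs) = 1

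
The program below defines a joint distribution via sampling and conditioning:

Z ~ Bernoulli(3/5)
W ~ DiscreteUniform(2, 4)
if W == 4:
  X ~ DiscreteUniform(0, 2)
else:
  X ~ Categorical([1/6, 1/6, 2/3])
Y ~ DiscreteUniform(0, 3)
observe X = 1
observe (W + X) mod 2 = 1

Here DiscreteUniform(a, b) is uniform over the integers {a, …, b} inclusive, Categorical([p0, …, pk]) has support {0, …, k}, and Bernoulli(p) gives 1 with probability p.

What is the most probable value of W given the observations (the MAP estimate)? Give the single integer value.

Enumerate traces; 16 have nonzero weight after conditioning:
  (Z=0, W=2, X=1, Y=0) weight 1/180
  (Z=0, W=2, X=1, Y=1) weight 1/180
  (Z=0, W=2, X=1, Y=2) weight 1/180
  (Z=0, W=2, X=1, Y=3) weight 1/180
  (Z=0, W=4, X=1, Y=0) weight 1/90
  (Z=0, W=4, X=1, Y=1) weight 1/90
  (Z=0, W=4, X=1, Y=2) weight 1/90
  (Z=0, W=4, X=1, Y=3) weight 1/90
  … 8 more
Group by W:
  weight(W=2) = 1/18
  weight(W=4) = 1/9
Total weight = 1/18 + 1/9 = 1/6
P(W=2 | obs) = 1/18 / 1/6 = 1/3
P(W=4 | obs) = 1/9 / 1/6 = 2/3
argmax = 4

argmax_v P(W = v | obs) = 4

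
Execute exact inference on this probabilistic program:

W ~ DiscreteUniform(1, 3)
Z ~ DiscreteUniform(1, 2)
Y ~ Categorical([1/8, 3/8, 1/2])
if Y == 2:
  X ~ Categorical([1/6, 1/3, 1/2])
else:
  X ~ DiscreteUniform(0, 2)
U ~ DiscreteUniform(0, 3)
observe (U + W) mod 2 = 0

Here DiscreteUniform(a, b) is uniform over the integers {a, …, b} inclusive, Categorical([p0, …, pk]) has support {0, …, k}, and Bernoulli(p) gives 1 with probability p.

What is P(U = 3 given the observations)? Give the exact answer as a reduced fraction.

Enumerate traces; 108 have nonzero weight after conditioning:
  (W=1, Z=1, Y=0, X=0, U=1) weight 1/576
  (W=1, Z=1, Y=0, X=0, U=3) weight 1/576
  (W=1, Z=1, Y=0, X=1, U=1) weight 1/576
  (W=1, Z=1, Y=0, X=1, U=3) weight 1/576
  (W=1, Z=1, Y=0, X=2, U=1) weight 1/576
  (W=1, Z=1, Y=0, X=2, U=3) weight 1/576
  (W=1, Z=1, Y=1, X=0, U=1) weight 1/192
  (W=1, Z=1, Y=1, X=0, U=3) weight 1/192
  (W=2, Z=1, Y=0, X=0, U=0) weight 1/576
  (W=2, Z=1, Y=0, X=0, U=2) weight 1/576
  … 98 more
Group by U:
  weight(U=0) = 1/12
  weight(U=1) = 1/6
  weight(U=2) = 1/12
  weight(U=3) = 1/6
Total weight = 1/12 + 1/6 + 1/12 + 1/6 = 1/2
P(U=0 | obs) = 1/12 / 1/2 = 1/6
P(U=1 | obs) = 1/6 / 1/2 = 1/3
P(U=2 | obs) = 1/12 / 1/2 = 1/6
P(U=3 | obs) = 1/6 / 1/2 = 1/3

P(U = 3 | obs) = 1/3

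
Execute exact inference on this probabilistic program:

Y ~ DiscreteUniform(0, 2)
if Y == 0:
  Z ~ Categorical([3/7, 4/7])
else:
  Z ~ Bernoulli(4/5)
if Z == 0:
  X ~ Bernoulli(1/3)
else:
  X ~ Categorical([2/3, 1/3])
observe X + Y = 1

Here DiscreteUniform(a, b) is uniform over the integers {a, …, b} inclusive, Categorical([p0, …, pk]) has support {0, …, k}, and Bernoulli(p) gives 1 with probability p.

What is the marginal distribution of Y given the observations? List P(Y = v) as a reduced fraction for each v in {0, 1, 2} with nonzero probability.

P(Y=0) = 1/3, P(Y=1) = 2/3

Enumerate traces; 4 have nonzero weight after conditioning:
  (Y=0, Z=0, X=1) weight 1/21
  (Y=0, Z=1, X=1) weight 4/63
  (Y=1, Z=0, X=0) weight 2/45
  (Y=1, Z=1, X=0) weight 8/45
Group by Y:
  weight(Y=0) = 1/9
  weight(Y=1) = 2/9
Total weight = 1/9 + 2/9 = 1/3
P(Y=0 | obs) = 1/9 / 1/3 = 1/3
P(Y=1 | obs) = 2/9 / 1/3 = 2/3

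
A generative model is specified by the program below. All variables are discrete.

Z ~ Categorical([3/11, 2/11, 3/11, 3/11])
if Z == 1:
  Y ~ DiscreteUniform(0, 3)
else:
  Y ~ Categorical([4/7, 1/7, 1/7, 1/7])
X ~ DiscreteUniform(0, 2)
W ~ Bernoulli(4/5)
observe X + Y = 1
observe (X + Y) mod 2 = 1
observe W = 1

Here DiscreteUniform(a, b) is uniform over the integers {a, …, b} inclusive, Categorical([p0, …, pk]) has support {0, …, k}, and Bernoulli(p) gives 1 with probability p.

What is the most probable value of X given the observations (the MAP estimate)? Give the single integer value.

argmax_v P(X = v | obs) = 1

Enumerate traces; 8 have nonzero weight after conditioning:
  (Z=0, Y=0, X=1, W=1) weight 16/385
  (Z=0, Y=1, X=0, W=1) weight 4/385
  (Z=1, Y=0, X=1, W=1) weight 2/165
  (Z=1, Y=1, X=0, W=1) weight 2/165
  (Z=2, Y=0, X=1, W=1) weight 16/385
  (Z=2, Y=1, X=0, W=1) weight 4/385
  (Z=3, Y=0, X=1, W=1) weight 16/385
  (Z=3, Y=1, X=0, W=1) weight 4/385
Group by X:
  weight(X=0) = 10/231
  weight(X=1) = 158/1155
Total weight = 10/231 + 158/1155 = 208/1155
P(X=0 | obs) = 10/231 / 208/1155 = 25/104
P(X=1 | obs) = 158/1155 / 208/1155 = 79/104
argmax = 1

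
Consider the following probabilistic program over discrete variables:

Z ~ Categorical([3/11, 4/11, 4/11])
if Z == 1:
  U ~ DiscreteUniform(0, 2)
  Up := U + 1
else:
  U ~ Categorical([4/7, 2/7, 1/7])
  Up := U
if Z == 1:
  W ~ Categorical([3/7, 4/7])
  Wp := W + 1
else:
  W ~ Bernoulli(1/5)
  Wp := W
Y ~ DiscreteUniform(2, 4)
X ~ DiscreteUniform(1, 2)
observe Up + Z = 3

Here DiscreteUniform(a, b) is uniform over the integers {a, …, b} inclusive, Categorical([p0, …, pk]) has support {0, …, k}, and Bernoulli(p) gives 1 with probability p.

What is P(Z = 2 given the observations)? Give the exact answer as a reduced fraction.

P(Z = 2 | obs) = 6/13

Enumerate traces; 24 have nonzero weight after conditioning:
  (Z=1, U=1, W=0, Y=2, X=1) weight 2/231
  (Z=1, U=1, W=0, Y=2, X=2) weight 2/231
  (Z=1, U=1, W=0, Y=3, X=1) weight 2/231
  (Z=1, U=1, W=0, Y=3, X=2) weight 2/231
  (Z=1, U=1, W=0, Y=4, X=1) weight 2/231
  (Z=1, U=1, W=0, Y=4, X=2) weight 2/231
  (Z=1, U=1, W=1, Y=2, X=1) weight 8/693
  (Z=1, U=1, W=1, Y=2, X=2) weight 8/693
  (Z=2, U=1, W=0, Y=2, X=1) weight 16/1155
  … 15 more
Group by Z:
  weight(Z=1) = 4/33
  weight(Z=2) = 8/77
Total weight = 4/33 + 8/77 = 52/231
P(Z=1 | obs) = 4/33 / 52/231 = 7/13
P(Z=2 | obs) = 8/77 / 52/231 = 6/13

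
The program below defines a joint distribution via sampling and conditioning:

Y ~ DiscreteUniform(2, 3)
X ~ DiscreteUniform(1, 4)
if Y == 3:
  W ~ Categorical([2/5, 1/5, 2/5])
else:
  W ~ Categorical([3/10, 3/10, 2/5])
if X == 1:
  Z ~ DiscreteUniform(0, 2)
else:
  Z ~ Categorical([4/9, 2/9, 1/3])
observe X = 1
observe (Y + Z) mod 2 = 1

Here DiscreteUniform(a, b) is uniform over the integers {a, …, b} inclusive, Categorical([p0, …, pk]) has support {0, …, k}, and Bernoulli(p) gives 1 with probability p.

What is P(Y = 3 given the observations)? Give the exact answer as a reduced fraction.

P(Y = 3 | obs) = 2/3

Enumerate traces; 9 have nonzero weight after conditioning:
  (Y=2, X=1, W=0, Z=1) weight 1/80
  (Y=2, X=1, W=1, Z=1) weight 1/80
  (Y=2, X=1, W=2, Z=1) weight 1/60
  (Y=3, X=1, W=0, Z=0) weight 1/60
  (Y=3, X=1, W=0, Z=2) weight 1/60
  (Y=3, X=1, W=1, Z=0) weight 1/120
  (Y=3, X=1, W=1, Z=2) weight 1/120
  (Y=3, X=1, W=2, Z=0) weight 1/60
  … 1 more
Group by Y:
  weight(Y=2) = 1/24
  weight(Y=3) = 1/12
Total weight = 1/24 + 1/12 = 1/8
P(Y=2 | obs) = 1/24 / 1/8 = 1/3
P(Y=3 | obs) = 1/12 / 1/8 = 2/3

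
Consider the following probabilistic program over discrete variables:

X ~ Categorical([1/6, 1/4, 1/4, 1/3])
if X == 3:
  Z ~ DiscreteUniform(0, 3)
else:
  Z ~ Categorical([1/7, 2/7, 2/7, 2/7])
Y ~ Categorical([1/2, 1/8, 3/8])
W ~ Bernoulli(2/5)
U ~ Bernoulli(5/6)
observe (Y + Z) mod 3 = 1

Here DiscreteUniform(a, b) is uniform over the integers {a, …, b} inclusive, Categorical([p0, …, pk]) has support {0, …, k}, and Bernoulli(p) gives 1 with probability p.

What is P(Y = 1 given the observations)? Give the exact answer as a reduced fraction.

P(Y = 1 | obs) = 38/199

Enumerate traces; 64 have nonzero weight after conditioning:
  (X=0, Z=0, Y=1, W=0, U=0) weight 1/3360
  (X=0, Z=0, Y=1, W=0, U=1) weight 1/672
  (X=0, Z=0, Y=1, W=1, U=0) weight 1/5040
  (X=0, Z=0, Y=1, W=1, U=1) weight 1/1008
  (X=0, Z=1, Y=0, W=0, U=0) weight 1/420
  (X=0, Z=1, Y=0, W=0, U=1) weight 1/84
  (X=0, Z=1, Y=0, W=1, U=0) weight 1/630
  (X=0, Z=1, Y=0, W=1, U=1) weight 1/126
  (X=0, Z=2, Y=2, W=0, U=0) weight 1/560
  … 55 more
Group by Y:
  weight(Y=0) = 23/168
  weight(Y=1) = 19/336
  weight(Y=2) = 23/224
Total weight = 23/168 + 19/336 + 23/224 = 199/672
P(Y=0 | obs) = 23/168 / 199/672 = 92/199
P(Y=1 | obs) = 19/336 / 199/672 = 38/199
P(Y=2 | obs) = 23/224 / 199/672 = 69/199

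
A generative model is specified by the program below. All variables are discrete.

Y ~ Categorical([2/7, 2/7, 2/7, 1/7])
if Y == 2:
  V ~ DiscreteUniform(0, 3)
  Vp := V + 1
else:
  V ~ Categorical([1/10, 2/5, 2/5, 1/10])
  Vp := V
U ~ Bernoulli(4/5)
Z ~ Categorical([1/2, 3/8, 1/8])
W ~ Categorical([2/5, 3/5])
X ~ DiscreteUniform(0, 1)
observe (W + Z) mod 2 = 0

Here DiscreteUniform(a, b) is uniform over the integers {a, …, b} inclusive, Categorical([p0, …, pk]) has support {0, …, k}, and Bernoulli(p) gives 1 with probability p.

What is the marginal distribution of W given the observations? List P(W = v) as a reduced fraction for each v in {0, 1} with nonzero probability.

Enumerate traces; 192 have nonzero weight after conditioning:
  (Y=0, V=0, U=0, Z=0, W=0, X=0) weight 1/1750
  (Y=0, V=0, U=0, Z=0, W=0, X=1) weight 1/1750
  (Y=0, V=0, U=0, Z=1, W=1, X=0) weight 9/14000
  (Y=0, V=0, U=0, Z=1, W=1, X=1) weight 9/14000
  (Y=0, V=0, U=0, Z=2, W=0, X=0) weight 1/7000
  (Y=0, V=0, U=0, Z=2, W=0, X=1) weight 1/7000
  (Y=0, V=0, U=1, Z=0, W=0, X=0) weight 2/875
  (Y=0, V=0, U=1, Z=0, W=0, X=1) weight 2/875
  … 184 more
Group by W:
  weight(W=0) = 1/4
  weight(W=1) = 9/40
Total weight = 1/4 + 9/40 = 19/40
P(W=0 | obs) = 1/4 / 19/40 = 10/19
P(W=1 | obs) = 9/40 / 19/40 = 9/19

P(W=0) = 10/19, P(W=1) = 9/19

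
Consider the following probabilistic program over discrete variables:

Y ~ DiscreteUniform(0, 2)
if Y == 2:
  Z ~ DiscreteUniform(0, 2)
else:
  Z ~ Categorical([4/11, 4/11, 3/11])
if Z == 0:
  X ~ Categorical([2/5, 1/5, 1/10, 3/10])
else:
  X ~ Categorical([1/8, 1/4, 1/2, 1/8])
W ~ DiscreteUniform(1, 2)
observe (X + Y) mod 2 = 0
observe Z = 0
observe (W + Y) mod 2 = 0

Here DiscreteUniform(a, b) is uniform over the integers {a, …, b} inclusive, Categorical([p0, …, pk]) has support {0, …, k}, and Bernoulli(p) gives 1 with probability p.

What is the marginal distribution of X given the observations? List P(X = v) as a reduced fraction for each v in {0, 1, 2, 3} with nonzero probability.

Enumerate traces; 6 have nonzero weight after conditioning:
  (Y=0, Z=0, X=0, W=2) weight 4/165
  (Y=0, Z=0, X=2, W=2) weight 1/165
  (Y=1, Z=0, X=1, W=1) weight 2/165
  (Y=1, Z=0, X=3, W=1) weight 1/55
  (Y=2, Z=0, X=0, W=2) weight 1/45
  (Y=2, Z=0, X=2, W=2) weight 1/180
Group by X:
  weight(X=0) = 23/495
  weight(X=1) = 2/165
  weight(X=2) = 23/1980
  weight(X=3) = 1/55
Total weight = 23/495 + 2/165 + 23/1980 + 1/55 = 35/396
P(X=0 | obs) = 23/495 / 35/396 = 92/175
P(X=1 | obs) = 2/165 / 35/396 = 24/175
P(X=2 | obs) = 23/1980 / 35/396 = 23/175
P(X=3 | obs) = 1/55 / 35/396 = 36/175

P(X=0) = 92/175, P(X=1) = 24/175, P(X=2) = 23/175, P(X=3) = 36/175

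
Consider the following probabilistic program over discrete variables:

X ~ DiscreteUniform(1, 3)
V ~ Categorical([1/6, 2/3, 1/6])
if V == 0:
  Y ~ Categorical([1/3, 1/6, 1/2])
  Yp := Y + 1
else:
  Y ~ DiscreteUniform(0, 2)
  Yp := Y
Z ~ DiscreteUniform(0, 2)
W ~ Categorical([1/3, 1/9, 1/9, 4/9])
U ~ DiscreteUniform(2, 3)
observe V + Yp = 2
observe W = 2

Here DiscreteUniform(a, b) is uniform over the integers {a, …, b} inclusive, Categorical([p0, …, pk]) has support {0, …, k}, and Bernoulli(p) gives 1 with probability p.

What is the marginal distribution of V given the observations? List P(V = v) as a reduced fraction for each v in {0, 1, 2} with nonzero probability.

P(V=0) = 1/11, P(V=1) = 8/11, P(V=2) = 2/11

Enumerate traces; 54 have nonzero weight after conditioning:
  (X=1, V=0, Y=1, Z=0, W=2, U=2) weight 1/5832
  (X=1, V=0, Y=1, Z=0, W=2, U=3) weight 1/5832
  (X=1, V=0, Y=1, Z=1, W=2, U=2) weight 1/5832
  (X=1, V=0, Y=1, Z=1, W=2, U=3) weight 1/5832
  (X=1, V=0, Y=1, Z=2, W=2, U=2) weight 1/5832
  (X=1, V=0, Y=1, Z=2, W=2, U=3) weight 1/5832
  (X=1, V=1, Y=1, Z=0, W=2, U=2) weight 1/729
  (X=1, V=1, Y=1, Z=0, W=2, U=3) weight 1/729
  (X=1, V=2, Y=0, Z=0, W=2, U=2) weight 1/2916
  … 45 more
Group by V:
  weight(V=0) = 1/324
  weight(V=1) = 2/81
  weight(V=2) = 1/162
Total weight = 1/324 + 2/81 + 1/162 = 11/324
P(V=0 | obs) = 1/324 / 11/324 = 1/11
P(V=1 | obs) = 2/81 / 11/324 = 8/11
P(V=2 | obs) = 1/162 / 11/324 = 2/11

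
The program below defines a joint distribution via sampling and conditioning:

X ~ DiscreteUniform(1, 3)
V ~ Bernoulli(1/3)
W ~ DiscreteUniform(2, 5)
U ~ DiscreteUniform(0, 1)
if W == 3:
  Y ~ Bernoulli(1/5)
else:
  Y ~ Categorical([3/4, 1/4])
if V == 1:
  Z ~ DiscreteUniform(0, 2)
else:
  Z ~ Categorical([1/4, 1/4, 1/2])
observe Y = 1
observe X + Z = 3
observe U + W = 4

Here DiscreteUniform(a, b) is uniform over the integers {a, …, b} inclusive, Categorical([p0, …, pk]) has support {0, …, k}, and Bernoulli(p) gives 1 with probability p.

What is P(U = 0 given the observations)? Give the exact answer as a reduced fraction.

Enumerate traces; 12 have nonzero weight after conditioning:
  (X=1, V=0, W=3, U=1, Y=1, Z=2) weight 1/360
  (X=1, V=0, W=4, U=0, Y=1, Z=2) weight 1/288
  (X=1, V=1, W=3, U=1, Y=1, Z=2) weight 1/1080
  (X=1, V=1, W=4, U=0, Y=1, Z=2) weight 1/864
  (X=2, V=0, W=3, U=1, Y=1, Z=1) weight 1/720
  (X=2, V=0, W=4, U=0, Y=1, Z=1) weight 1/576
  (X=2, V=1, W=3, U=1, Y=1, Z=1) weight 1/1080
  (X=2, V=1, W=4, U=0, Y=1, Z=1) weight 1/864
  … 4 more
Group by U:
  weight(U=0) = 1/96
  weight(U=1) = 1/120
Total weight = 1/96 + 1/120 = 3/160
P(U=0 | obs) = 1/96 / 3/160 = 5/9
P(U=1 | obs) = 1/120 / 3/160 = 4/9

P(U = 0 | obs) = 5/9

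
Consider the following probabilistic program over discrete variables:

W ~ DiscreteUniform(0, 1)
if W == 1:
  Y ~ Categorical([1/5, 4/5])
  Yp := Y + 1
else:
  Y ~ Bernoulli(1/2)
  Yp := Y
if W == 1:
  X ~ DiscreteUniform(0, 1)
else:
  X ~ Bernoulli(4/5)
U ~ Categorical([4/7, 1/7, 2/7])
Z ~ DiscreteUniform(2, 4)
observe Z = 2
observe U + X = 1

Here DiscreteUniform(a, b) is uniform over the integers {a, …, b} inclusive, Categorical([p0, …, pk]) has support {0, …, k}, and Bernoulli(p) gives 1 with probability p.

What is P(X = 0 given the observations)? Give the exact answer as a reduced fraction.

Enumerate traces; 8 have nonzero weight after conditioning:
  (W=0, Y=0, X=0, U=1, Z=2) weight 1/420
  (W=0, Y=0, X=1, U=0, Z=2) weight 4/105
  (W=0, Y=1, X=0, U=1, Z=2) weight 1/420
  (W=0, Y=1, X=1, U=0, Z=2) weight 4/105
  (W=1, Y=0, X=0, U=1, Z=2) weight 1/420
  (W=1, Y=0, X=1, U=0, Z=2) weight 1/105
  (W=1, Y=1, X=0, U=1, Z=2) weight 1/105
  (W=1, Y=1, X=1, U=0, Z=2) weight 4/105
Group by X:
  weight(X=0) = 1/60
  weight(X=1) = 13/105
Total weight = 1/60 + 13/105 = 59/420
P(X=0 | obs) = 1/60 / 59/420 = 7/59
P(X=1 | obs) = 13/105 / 59/420 = 52/59

P(X = 0 | obs) = 7/59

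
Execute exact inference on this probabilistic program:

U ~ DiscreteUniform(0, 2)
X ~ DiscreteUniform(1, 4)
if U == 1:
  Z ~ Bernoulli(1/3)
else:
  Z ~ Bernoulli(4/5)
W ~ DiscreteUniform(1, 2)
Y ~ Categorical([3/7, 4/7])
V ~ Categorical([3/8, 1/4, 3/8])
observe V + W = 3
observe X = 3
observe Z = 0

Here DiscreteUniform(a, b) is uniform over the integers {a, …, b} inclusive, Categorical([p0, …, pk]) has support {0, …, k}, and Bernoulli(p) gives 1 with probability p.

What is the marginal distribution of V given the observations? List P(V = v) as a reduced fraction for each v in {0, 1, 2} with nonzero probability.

Enumerate traces; 12 have nonzero weight after conditioning:
  (U=0, X=3, Z=0, W=1, Y=0, V=2) weight 3/2240
  (U=0, X=3, Z=0, W=1, Y=1, V=2) weight 1/560
  (U=0, X=3, Z=0, W=2, Y=0, V=1) weight 1/1120
  (U=0, X=3, Z=0, W=2, Y=1, V=1) weight 1/840
  (U=1, X=3, Z=0, W=1, Y=0, V=2) weight 1/224
  (U=1, X=3, Z=0, W=1, Y=1, V=2) weight 1/168
  (U=1, X=3, Z=0, W=2, Y=0, V=1) weight 1/336
  (U=1, X=3, Z=0, W=2, Y=1, V=1) weight 1/252
  … 4 more
Group by V:
  weight(V=1) = 1/90
  weight(V=2) = 1/60
Total weight = 1/90 + 1/60 = 1/36
P(V=1 | obs) = 1/90 / 1/36 = 2/5
P(V=2 | obs) = 1/60 / 1/36 = 3/5

P(V=1) = 2/5, P(V=2) = 3/5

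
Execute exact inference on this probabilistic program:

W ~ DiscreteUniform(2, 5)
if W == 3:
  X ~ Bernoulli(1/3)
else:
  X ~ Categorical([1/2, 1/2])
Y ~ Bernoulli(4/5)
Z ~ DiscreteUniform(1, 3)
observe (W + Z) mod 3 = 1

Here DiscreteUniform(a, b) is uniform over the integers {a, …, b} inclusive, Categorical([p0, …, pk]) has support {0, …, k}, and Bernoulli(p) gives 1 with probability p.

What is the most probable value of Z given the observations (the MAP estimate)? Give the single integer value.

argmax_v P(Z = v | obs) = 2

Enumerate traces; 16 have nonzero weight after conditioning:
  (W=2, X=0, Y=0, Z=2) weight 1/120
  (W=2, X=0, Y=1, Z=2) weight 1/30
  (W=2, X=1, Y=0, Z=2) weight 1/120
  (W=2, X=1, Y=1, Z=2) weight 1/30
  (W=3, X=0, Y=0, Z=1) weight 1/90
  (W=3, X=0, Y=1, Z=1) weight 2/45
  (W=3, X=1, Y=0, Z=1) weight 1/180
  (W=3, X=1, Y=1, Z=1) weight 1/45
  (W=4, X=0, Y=0, Z=3) weight 1/120
  … 7 more
Group by Z:
  weight(Z=1) = 1/12
  weight(Z=2) = 1/6
  weight(Z=3) = 1/12
Total weight = 1/12 + 1/6 + 1/12 = 1/3
P(Z=1 | obs) = 1/12 / 1/3 = 1/4
P(Z=2 | obs) = 1/6 / 1/3 = 1/2
P(Z=3 | obs) = 1/12 / 1/3 = 1/4
argmax = 2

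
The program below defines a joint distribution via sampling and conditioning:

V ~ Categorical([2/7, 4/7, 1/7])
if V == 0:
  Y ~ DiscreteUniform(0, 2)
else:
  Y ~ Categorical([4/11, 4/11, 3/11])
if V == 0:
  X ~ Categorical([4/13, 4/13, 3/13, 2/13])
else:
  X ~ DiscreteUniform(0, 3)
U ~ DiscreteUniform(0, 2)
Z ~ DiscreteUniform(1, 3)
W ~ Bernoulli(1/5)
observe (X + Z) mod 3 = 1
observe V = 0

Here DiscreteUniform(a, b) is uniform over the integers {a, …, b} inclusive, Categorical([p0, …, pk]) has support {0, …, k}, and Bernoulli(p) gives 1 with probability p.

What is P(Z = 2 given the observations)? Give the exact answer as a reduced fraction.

Enumerate traces; 72 have nonzero weight after conditioning:
  (V=0, Y=0, X=0, U=0, Z=1, W=0) weight 32/12285
  (V=0, Y=0, X=0, U=0, Z=1, W=1) weight 8/12285
  (V=0, Y=0, X=0, U=1, Z=1, W=0) weight 32/12285
  (V=0, Y=0, X=0, U=1, Z=1, W=1) weight 8/12285
  (V=0, Y=0, X=0, U=2, Z=1, W=0) weight 32/12285
  (V=0, Y=0, X=0, U=2, Z=1, W=1) weight 8/12285
  (V=0, Y=0, X=1, U=0, Z=3, W=0) weight 32/12285
  (V=0, Y=0, X=1, U=0, Z=3, W=1) weight 8/12285
  (V=0, Y=0, X=2, U=0, Z=2, W=0) weight 8/4095
  … 63 more
Group by Z:
  weight(Z=1) = 4/91
  weight(Z=2) = 2/91
  weight(Z=3) = 8/273
Total weight = 4/91 + 2/91 + 8/273 = 2/21
P(Z=1 | obs) = 4/91 / 2/21 = 6/13
P(Z=2 | obs) = 2/91 / 2/21 = 3/13
P(Z=3 | obs) = 8/273 / 2/21 = 4/13

P(Z = 2 | obs) = 3/13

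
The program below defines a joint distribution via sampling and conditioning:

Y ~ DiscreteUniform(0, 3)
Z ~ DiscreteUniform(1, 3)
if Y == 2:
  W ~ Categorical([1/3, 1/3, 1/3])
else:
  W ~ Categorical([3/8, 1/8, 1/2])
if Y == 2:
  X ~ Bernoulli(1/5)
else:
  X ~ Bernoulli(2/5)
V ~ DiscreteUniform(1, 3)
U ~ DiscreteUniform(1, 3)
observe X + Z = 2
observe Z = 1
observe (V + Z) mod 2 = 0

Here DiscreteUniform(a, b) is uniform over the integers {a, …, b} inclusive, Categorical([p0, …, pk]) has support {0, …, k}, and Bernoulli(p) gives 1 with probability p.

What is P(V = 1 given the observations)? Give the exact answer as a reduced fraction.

P(V = 1 | obs) = 1/2

Enumerate traces; 72 have nonzero weight after conditioning:
  (Y=0, Z=1, W=0, X=1, V=1, U=1) weight 1/720
  (Y=0, Z=1, W=0, X=1, V=1, U=2) weight 1/720
  (Y=0, Z=1, W=0, X=1, V=1, U=3) weight 1/720
  (Y=0, Z=1, W=0, X=1, V=3, U=1) weight 1/720
  (Y=0, Z=1, W=0, X=1, V=3, U=2) weight 1/720
  (Y=0, Z=1, W=0, X=1, V=3, U=3) weight 1/720
  (Y=0, Z=1, W=1, X=1, V=1, U=1) weight 1/2160
  (Y=0, Z=1, W=1, X=1, V=1, U=2) weight 1/2160
  … 64 more
Group by V:
  weight(V=1) = 7/180
  weight(V=3) = 7/180
Total weight = 7/180 + 7/180 = 7/90
P(V=1 | obs) = 7/180 / 7/90 = 1/2
P(V=3 | obs) = 7/180 / 7/90 = 1/2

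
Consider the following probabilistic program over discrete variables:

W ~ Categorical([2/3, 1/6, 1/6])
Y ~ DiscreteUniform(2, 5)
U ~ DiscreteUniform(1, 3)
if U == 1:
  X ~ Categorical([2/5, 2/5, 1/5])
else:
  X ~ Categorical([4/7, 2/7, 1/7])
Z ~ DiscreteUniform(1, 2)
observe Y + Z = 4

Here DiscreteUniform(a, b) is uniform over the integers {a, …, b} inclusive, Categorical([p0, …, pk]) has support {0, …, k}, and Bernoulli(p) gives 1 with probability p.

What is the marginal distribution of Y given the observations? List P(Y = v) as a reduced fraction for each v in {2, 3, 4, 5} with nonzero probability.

Enumerate traces; 54 have nonzero weight after conditioning:
  (W=0, Y=2, U=1, X=0, Z=2) weight 1/90
  (W=0, Y=2, U=1, X=1, Z=2) weight 1/90
  (W=0, Y=2, U=1, X=2, Z=2) weight 1/180
  (W=0, Y=2, U=2, X=0, Z=2) weight 1/63
  (W=0, Y=2, U=2, X=1, Z=2) weight 1/126
  (W=0, Y=2, U=2, X=2, Z=2) weight 1/252
  (W=0, Y=2, U=3, X=0, Z=2) weight 1/63
  (W=0, Y=2, U=3, X=1, Z=2) weight 1/126
  (W=0, Y=3, U=1, X=0, Z=1) weight 1/90
  … 45 more
Group by Y:
  weight(Y=2) = 1/8
  weight(Y=3) = 1/8
Total weight = 1/8 + 1/8 = 1/4
P(Y=2 | obs) = 1/8 / 1/4 = 1/2
P(Y=3 | obs) = 1/8 / 1/4 = 1/2

P(Y=2) = 1/2, P(Y=3) = 1/2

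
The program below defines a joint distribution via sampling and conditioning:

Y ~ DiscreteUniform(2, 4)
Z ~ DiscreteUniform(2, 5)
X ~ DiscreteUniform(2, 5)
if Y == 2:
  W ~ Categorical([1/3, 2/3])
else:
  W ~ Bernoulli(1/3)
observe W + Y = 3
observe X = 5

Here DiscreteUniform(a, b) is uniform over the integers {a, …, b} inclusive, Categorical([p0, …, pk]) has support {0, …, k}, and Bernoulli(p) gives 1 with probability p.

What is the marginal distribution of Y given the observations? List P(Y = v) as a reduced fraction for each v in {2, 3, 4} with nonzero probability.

Enumerate traces; 8 have nonzero weight after conditioning:
  (Y=2, Z=2, X=5, W=1) weight 1/72
  (Y=2, Z=3, X=5, W=1) weight 1/72
  (Y=2, Z=4, X=5, W=1) weight 1/72
  (Y=2, Z=5, X=5, W=1) weight 1/72
  (Y=3, Z=2, X=5, W=0) weight 1/72
  (Y=3, Z=3, X=5, W=0) weight 1/72
  (Y=3, Z=4, X=5, W=0) weight 1/72
  (Y=3, Z=5, X=5, W=0) weight 1/72
Group by Y:
  weight(Y=2) = 1/18
  weight(Y=3) = 1/18
Total weight = 1/18 + 1/18 = 1/9
P(Y=2 | obs) = 1/18 / 1/9 = 1/2
P(Y=3 | obs) = 1/18 / 1/9 = 1/2

P(Y=2) = 1/2, P(Y=3) = 1/2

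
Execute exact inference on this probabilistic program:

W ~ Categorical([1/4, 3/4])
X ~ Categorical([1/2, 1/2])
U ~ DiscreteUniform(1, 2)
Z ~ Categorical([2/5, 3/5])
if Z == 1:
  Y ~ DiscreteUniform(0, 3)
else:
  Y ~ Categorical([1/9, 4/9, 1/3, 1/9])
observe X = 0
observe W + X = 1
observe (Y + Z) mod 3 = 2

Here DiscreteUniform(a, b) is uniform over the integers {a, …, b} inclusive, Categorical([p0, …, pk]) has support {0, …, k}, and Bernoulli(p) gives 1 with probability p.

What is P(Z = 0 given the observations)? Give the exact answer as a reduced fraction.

P(Z = 0 | obs) = 8/17

Enumerate traces; 4 have nonzero weight after conditioning:
  (W=1, X=0, U=1, Z=0, Y=2) weight 1/40
  (W=1, X=0, U=1, Z=1, Y=1) weight 9/320
  (W=1, X=0, U=2, Z=0, Y=2) weight 1/40
  (W=1, X=0, U=2, Z=1, Y=1) weight 9/320
Group by Z:
  weight(Z=0) = 1/20
  weight(Z=1) = 9/160
Total weight = 1/20 + 9/160 = 17/160
P(Z=0 | obs) = 1/20 / 17/160 = 8/17
P(Z=1 | obs) = 9/160 / 17/160 = 9/17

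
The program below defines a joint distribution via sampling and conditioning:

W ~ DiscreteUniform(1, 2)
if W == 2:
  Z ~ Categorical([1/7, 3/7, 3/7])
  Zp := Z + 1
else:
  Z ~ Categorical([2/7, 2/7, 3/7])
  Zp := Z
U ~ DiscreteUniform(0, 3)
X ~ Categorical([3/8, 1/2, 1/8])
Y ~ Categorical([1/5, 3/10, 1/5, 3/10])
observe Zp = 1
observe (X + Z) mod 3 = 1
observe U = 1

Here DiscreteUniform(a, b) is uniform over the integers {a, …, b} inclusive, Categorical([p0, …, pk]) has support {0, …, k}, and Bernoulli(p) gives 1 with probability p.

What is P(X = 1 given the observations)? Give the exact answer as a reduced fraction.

Enumerate traces; 8 have nonzero weight after conditioning:
  (W=1, Z=1, U=1, X=0, Y=0) weight 3/1120
  (W=1, Z=1, U=1, X=0, Y=1) weight 9/2240
  (W=1, Z=1, U=1, X=0, Y=2) weight 3/1120
  (W=1, Z=1, U=1, X=0, Y=3) weight 9/2240
  (W=2, Z=0, U=1, X=1, Y=0) weight 1/560
  (W=2, Z=0, U=1, X=1, Y=1) weight 3/1120
  (W=2, Z=0, U=1, X=1, Y=2) weight 1/560
  (W=2, Z=0, U=1, X=1, Y=3) weight 3/1120
Group by X:
  weight(X=0) = 3/224
  weight(X=1) = 1/112
Total weight = 3/224 + 1/112 = 5/224
P(X=0 | obs) = 3/224 / 5/224 = 3/5
P(X=1 | obs) = 1/112 / 5/224 = 2/5

P(X = 1 | obs) = 2/5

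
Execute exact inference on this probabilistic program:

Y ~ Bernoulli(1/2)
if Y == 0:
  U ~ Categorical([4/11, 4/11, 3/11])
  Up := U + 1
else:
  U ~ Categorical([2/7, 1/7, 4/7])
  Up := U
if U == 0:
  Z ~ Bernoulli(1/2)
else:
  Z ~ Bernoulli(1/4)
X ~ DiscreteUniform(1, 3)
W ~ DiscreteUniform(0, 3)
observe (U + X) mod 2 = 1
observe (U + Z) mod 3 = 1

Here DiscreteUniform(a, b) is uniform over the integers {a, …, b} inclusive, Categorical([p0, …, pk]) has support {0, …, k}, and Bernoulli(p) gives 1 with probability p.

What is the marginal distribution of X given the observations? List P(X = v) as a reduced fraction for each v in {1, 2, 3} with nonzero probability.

Enumerate traces; 24 have nonzero weight after conditioning:
  (Y=0, U=0, Z=1, X=1, W=0) weight 1/132
  (Y=0, U=0, Z=1, X=1, W=1) weight 1/132
  (Y=0, U=0, Z=1, X=1, W=2) weight 1/132
  (Y=0, U=0, Z=1, X=1, W=3) weight 1/132
  (Y=0, U=0, Z=1, X=3, W=0) weight 1/132
  (Y=0, U=0, Z=1, X=3, W=1) weight 1/132
  (Y=0, U=0, Z=1, X=3, W=2) weight 1/132
  (Y=0, U=0, Z=1, X=3, W=3) weight 1/132
  (Y=0, U=1, Z=0, X=2, W=0) weight 1/88
  … 15 more
Group by X:
  weight(X=1) = 25/462
  weight(X=2) = 39/616
  weight(X=3) = 25/462
Total weight = 25/462 + 39/616 + 25/462 = 317/1848
P(X=1 | obs) = 25/462 / 317/1848 = 100/317
P(X=2 | obs) = 39/616 / 317/1848 = 117/317
P(X=3 | obs) = 25/462 / 317/1848 = 100/317

P(X=1) = 100/317, P(X=2) = 117/317, P(X=3) = 100/317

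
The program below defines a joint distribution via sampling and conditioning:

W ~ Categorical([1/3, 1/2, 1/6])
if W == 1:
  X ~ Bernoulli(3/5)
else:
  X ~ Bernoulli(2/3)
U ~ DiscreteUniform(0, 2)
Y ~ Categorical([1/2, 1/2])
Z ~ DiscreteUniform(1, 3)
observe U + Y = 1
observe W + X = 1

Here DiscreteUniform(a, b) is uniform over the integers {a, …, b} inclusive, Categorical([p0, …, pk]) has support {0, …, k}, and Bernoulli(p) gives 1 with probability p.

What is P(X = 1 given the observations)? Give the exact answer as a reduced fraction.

Enumerate traces; 12 have nonzero weight after conditioning:
  (W=0, X=1, U=0, Y=1, Z=1) weight 1/81
  (W=0, X=1, U=0, Y=1, Z=2) weight 1/81
  (W=0, X=1, U=0, Y=1, Z=3) weight 1/81
  (W=0, X=1, U=1, Y=0, Z=1) weight 1/81
  (W=0, X=1, U=1, Y=0, Z=2) weight 1/81
  (W=0, X=1, U=1, Y=0, Z=3) weight 1/81
  (W=1, X=0, U=0, Y=1, Z=1) weight 1/90
  (W=1, X=0, U=0, Y=1, Z=2) weight 1/90
  … 4 more
Group by X:
  weight(X=0) = 1/15
  weight(X=1) = 2/27
Total weight = 1/15 + 2/27 = 19/135
P(X=0 | obs) = 1/15 / 19/135 = 9/19
P(X=1 | obs) = 2/27 / 19/135 = 10/19

P(X = 1 | obs) = 10/19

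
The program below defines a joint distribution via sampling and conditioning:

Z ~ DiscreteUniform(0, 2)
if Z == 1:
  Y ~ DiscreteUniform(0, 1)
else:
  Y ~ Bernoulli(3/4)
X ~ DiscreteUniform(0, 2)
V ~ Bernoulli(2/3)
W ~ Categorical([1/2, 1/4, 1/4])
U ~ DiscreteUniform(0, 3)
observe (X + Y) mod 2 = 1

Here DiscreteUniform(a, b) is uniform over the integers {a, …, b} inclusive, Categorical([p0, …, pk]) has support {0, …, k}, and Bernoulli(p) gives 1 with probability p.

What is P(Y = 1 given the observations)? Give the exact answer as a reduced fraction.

Enumerate traces; 216 have nonzero weight after conditioning:
  (Z=0, Y=0, X=1, V=0, W=0, U=0) weight 1/864
  (Z=0, Y=0, X=1, V=0, W=0, U=1) weight 1/864
  (Z=0, Y=0, X=1, V=0, W=0, U=2) weight 1/864
  (Z=0, Y=0, X=1, V=0, W=0, U=3) weight 1/864
  (Z=0, Y=0, X=1, V=0, W=1, U=0) weight 1/1728
  (Z=0, Y=0, X=1, V=0, W=1, U=1) weight 1/1728
  (Z=0, Y=0, X=1, V=0, W=1, U=2) weight 1/1728
  (Z=0, Y=0, X=1, V=0, W=1, U=3) weight 1/1728
  (Z=0, Y=1, X=0, V=0, W=0, U=0) weight 1/288
  … 207 more
Group by Y:
  weight(Y=0) = 1/9
  weight(Y=1) = 4/9
Total weight = 1/9 + 4/9 = 5/9
P(Y=0 | obs) = 1/9 / 5/9 = 1/5
P(Y=1 | obs) = 4/9 / 5/9 = 4/5

P(Y = 1 | obs) = 4/5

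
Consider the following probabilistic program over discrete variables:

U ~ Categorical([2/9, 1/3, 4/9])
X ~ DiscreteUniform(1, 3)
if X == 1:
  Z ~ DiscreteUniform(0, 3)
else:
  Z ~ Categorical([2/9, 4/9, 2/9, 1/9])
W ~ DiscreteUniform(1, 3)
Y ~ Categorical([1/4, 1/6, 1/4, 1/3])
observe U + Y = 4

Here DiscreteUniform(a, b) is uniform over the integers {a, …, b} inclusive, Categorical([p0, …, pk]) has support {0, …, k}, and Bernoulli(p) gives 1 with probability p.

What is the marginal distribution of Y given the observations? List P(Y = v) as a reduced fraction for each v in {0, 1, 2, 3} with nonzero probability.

Enumerate traces; 72 have nonzero weight after conditioning:
  (U=1, X=1, Z=0, W=1, Y=3) weight 1/324
  (U=1, X=1, Z=0, W=2, Y=3) weight 1/324
  (U=1, X=1, Z=0, W=3, Y=3) weight 1/324
  (U=1, X=1, Z=1, W=1, Y=3) weight 1/324
  (U=1, X=1, Z=1, W=2, Y=3) weight 1/324
  (U=1, X=1, Z=1, W=3, Y=3) weight 1/324
  (U=1, X=1, Z=2, W=1, Y=3) weight 1/324
  (U=1, X=1, Z=2, W=2, Y=3) weight 1/324
  (U=2, X=1, Z=0, W=1, Y=2) weight 1/324
  … 63 more
Group by Y:
  weight(Y=2) = 1/9
  weight(Y=3) = 1/9
Total weight = 1/9 + 1/9 = 2/9
P(Y=2 | obs) = 1/9 / 2/9 = 1/2
P(Y=3 | obs) = 1/9 / 2/9 = 1/2

P(Y=2) = 1/2, P(Y=3) = 1/2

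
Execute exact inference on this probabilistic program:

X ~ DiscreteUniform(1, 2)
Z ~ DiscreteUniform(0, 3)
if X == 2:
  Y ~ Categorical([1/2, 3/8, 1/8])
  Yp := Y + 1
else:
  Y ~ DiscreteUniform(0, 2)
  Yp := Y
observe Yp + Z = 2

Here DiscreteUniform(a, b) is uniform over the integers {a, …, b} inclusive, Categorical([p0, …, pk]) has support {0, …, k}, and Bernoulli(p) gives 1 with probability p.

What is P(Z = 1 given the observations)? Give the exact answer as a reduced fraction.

Enumerate traces; 5 have nonzero weight after conditioning:
  (X=1, Z=0, Y=2) weight 1/24
  (X=1, Z=1, Y=1) weight 1/24
  (X=1, Z=2, Y=0) weight 1/24
  (X=2, Z=0, Y=1) weight 3/64
  (X=2, Z=1, Y=0) weight 1/16
Group by Z:
  weight(Z=0) = 17/192
  weight(Z=1) = 5/48
  weight(Z=2) = 1/24
Total weight = 17/192 + 5/48 + 1/24 = 15/64
P(Z=0 | obs) = 17/192 / 15/64 = 17/45
P(Z=1 | obs) = 5/48 / 15/64 = 4/9
P(Z=2 | obs) = 1/24 / 15/64 = 8/45

P(Z = 1 | obs) = 4/9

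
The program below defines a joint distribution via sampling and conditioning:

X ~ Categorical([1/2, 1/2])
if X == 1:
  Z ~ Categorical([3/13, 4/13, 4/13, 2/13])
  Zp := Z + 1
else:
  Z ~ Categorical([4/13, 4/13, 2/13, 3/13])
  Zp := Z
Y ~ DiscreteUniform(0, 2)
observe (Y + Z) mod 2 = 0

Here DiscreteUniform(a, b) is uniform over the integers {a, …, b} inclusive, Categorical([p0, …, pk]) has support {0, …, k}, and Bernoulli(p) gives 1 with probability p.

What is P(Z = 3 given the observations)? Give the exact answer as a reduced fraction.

P(Z = 3 | obs) = 5/39

Enumerate traces; 12 have nonzero weight after conditioning:
  (X=0, Z=0, Y=0) weight 2/39
  (X=0, Z=0, Y=2) weight 2/39
  (X=0, Z=1, Y=1) weight 2/39
  (X=0, Z=2, Y=0) weight 1/39
  (X=0, Z=2, Y=2) weight 1/39
  (X=0, Z=3, Y=1) weight 1/26
  (X=1, Z=0, Y=0) weight 1/26
  (X=1, Z=0, Y=2) weight 1/26
  … 4 more
Group by Z:
  weight(Z=0) = 7/39
  weight(Z=1) = 4/39
  weight(Z=2) = 2/13
  weight(Z=3) = 5/78
Total weight = 7/39 + 4/39 + 2/13 + 5/78 = 1/2
P(Z=0 | obs) = 7/39 / 1/2 = 14/39
P(Z=1 | obs) = 4/39 / 1/2 = 8/39
P(Z=2 | obs) = 2/13 / 1/2 = 4/13
P(Z=3 | obs) = 5/78 / 1/2 = 5/39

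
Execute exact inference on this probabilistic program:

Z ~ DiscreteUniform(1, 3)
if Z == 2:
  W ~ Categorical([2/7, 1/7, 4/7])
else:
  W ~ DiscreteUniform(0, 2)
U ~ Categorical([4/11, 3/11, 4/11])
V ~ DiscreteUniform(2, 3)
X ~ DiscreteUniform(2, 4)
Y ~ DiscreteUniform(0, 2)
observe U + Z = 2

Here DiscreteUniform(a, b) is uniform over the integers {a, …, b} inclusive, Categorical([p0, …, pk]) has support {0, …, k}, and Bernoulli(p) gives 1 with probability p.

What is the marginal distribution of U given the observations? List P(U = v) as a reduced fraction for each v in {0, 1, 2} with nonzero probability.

P(U=0) = 4/7, P(U=1) = 3/7

Enumerate traces; 108 have nonzero weight after conditioning:
  (Z=1, W=0, U=1, V=2, X=2, Y=0) weight 1/594
  (Z=1, W=0, U=1, V=2, X=2, Y=1) weight 1/594
  (Z=1, W=0, U=1, V=2, X=2, Y=2) weight 1/594
  (Z=1, W=0, U=1, V=2, X=3, Y=0) weight 1/594
  (Z=1, W=0, U=1, V=2, X=3, Y=1) weight 1/594
  (Z=1, W=0, U=1, V=2, X=3, Y=2) weight 1/594
  (Z=1, W=0, U=1, V=2, X=4, Y=0) weight 1/594
  (Z=1, W=0, U=1, V=2, X=4, Y=1) weight 1/594
  (Z=2, W=0, U=0, V=2, X=2, Y=0) weight 4/2079
  … 99 more
Group by U:
  weight(U=0) = 4/33
  weight(U=1) = 1/11
Total weight = 4/33 + 1/11 = 7/33
P(U=0 | obs) = 4/33 / 7/33 = 4/7
P(U=1 | obs) = 1/11 / 7/33 = 3/7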